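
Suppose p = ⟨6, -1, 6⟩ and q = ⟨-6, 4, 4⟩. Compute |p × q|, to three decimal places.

i: (-1)·4 - 6·4 = -4 - 24 = -28
j: 6·(-6) - 6·4 = -36 - 24 = -60
k: 6·4 - (-1)·(-6) = 24 - 6 = 18
p × q = (-28, -60, 18)
|p × q| = √((-28)² + (-60)² + 18²) = √4708 ≈ 68.6149

68.615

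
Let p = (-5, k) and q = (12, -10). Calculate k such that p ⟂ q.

p · q = (-5)·12 + k·(-10) = -60 - 10k
Set equal to 0: -10k = 60, so k = -6.

-6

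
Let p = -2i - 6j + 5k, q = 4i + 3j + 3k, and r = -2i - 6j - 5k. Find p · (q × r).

-180

q × r:
i: 3·(-5) - 3·(-6) = -15 - (-18) = 3
j: 3·(-2) - 4·(-5) = -6 - (-20) = 14
k: 4·(-6) - 3·(-2) = -24 - (-6) = -18
q × r = (3, 14, -18)
p · (q × r) = (-2)·3 + (-6)·14 + 5·(-18) = -6 - 84 - 90 = -180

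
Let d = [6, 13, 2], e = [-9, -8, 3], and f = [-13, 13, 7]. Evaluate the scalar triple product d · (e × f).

e × f:
i: (-8)·7 - 3·13 = -56 - 39 = -95
j: 3·(-13) - (-9)·7 = -39 - (-63) = 24
k: (-9)·13 - (-8)·(-13) = -117 - 104 = -221
e × f = (-95, 24, -221)
d · (e × f) = 6·(-95) + 13·24 + 2·(-221) = -570 + 312 - 442 = -700

-700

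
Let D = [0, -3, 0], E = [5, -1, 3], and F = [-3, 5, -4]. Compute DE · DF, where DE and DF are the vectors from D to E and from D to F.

-11

DE = E − D = (5, 2, 3)
DF = F − D = (-3, 8, -4)
DE · DF = 5·(-3) + 2·8 + 3·(-4) = -15 + 16 - 12 = -11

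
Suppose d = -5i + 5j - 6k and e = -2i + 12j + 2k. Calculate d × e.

i: 5·2 - (-6)·12 = 10 - (-72) = 82
j: (-6)·(-2) - (-5)·2 = 12 - (-10) = 22
k: (-5)·12 - 5·(-2) = -60 - (-10) = -50
d × e = (82, 22, -50)

(82, 22, -50)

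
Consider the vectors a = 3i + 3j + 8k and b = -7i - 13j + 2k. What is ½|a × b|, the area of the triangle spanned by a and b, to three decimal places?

63.773

i: 3·2 - 8·(-13) = 6 - (-104) = 110
j: 8·(-7) - 3·2 = -56 - 6 = -62
k: 3·(-13) - 3·(-7) = -39 - (-21) = -18
a × b = (110, -62, -18)
|a × b| = √(110² + (-62)² + (-18)²) = √16268 ≈ 127.5461
area = ½ · 127.5461 ≈ 63.773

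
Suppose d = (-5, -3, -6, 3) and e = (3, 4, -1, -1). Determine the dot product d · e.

d · e = (-5)·3 + (-3)·4 + (-6)·(-1) + 3·(-1) = -15 - 12 + 6 - 3 = -24

-24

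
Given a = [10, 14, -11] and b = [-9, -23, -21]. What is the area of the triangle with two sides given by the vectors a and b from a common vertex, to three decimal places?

318.397

i: 14·(-21) - (-11)·(-23) = -294 - 253 = -547
j: (-11)·(-9) - 10·(-21) = 99 - (-210) = 309
k: 10·(-23) - 14·(-9) = -230 - (-126) = -104
a × b = (-547, 309, -104)
|a × b| = √((-547)² + 309² + (-104)²) = √405506 ≈ 636.7935
area = ½ · 636.7935 ≈ 318.397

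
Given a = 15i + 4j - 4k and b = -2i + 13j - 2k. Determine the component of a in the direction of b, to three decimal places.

2.255

a · b = 15·(-2) + 4·13 + (-4)·(-2) = -30 + 52 + 8 = 30
|b| = √(4 + 169 + 4) = √177 ≈ 13.3041
comp_b a = 30 / √177 ≈ 2.255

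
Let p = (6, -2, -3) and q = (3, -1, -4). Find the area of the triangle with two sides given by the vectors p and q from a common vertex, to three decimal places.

i: (-2)·(-4) - (-3)·(-1) = 8 - 3 = 5
j: (-3)·3 - 6·(-4) = -9 - (-24) = 15
k: 6·(-1) - (-2)·3 = -6 - (-6) = 0
p × q = (5, 15, 0)
|p × q| = √(5² + 15² + 0²) = √250 ≈ 15.8114
area = ½ · 15.8114 ≈ 7.906

7.906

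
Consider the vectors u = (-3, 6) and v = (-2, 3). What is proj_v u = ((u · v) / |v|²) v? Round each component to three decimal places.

u · v = (-3)·(-2) + 6·3 = 6 + 18 = 24
|v|² = 4 + 9 = 13
proj_v u = (24/13) · (-2, 3) ≈ (-3.692, 5.538)

(-3.692, 5.538)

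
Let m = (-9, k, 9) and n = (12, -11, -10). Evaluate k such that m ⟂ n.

m · n = (-9)·12 + k·(-11) + 9·(-10) = -198 - 11k
Set equal to 0: -11k = 198, so k = -18.

-18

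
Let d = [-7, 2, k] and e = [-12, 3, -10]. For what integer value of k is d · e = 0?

9

d · e = (-7)·(-12) + 2·3 + k·(-10) = 90 - 10k
Set equal to 0: -10k = -90, so k = 9.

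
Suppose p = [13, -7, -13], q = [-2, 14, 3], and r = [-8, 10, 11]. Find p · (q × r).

q × r:
i: 14·11 - 3·10 = 154 - 30 = 124
j: 3·(-8) - (-2)·11 = -24 - (-22) = -2
k: (-2)·10 - 14·(-8) = -20 - (-112) = 92
q × r = (124, -2, 92)
p · (q × r) = 13·124 + (-7)·(-2) + (-13)·92 = 1612 + 14 - 1196 = 430

430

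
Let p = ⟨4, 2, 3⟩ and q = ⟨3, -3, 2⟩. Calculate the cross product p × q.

i: 2·2 - 3·(-3) = 4 - (-9) = 13
j: 3·3 - 4·2 = 9 - 8 = 1
k: 4·(-3) - 2·3 = -12 - 6 = -18
p × q = (13, 1, -18)

(13, 1, -18)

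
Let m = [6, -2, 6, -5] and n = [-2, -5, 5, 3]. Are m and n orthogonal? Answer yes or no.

no

m · n = 6·(-2) + (-2)·(-5) + 6·5 + (-5)·3 = -12 + 10 + 30 - 15 = 13
Nonzero, so the vectors are not orthogonal.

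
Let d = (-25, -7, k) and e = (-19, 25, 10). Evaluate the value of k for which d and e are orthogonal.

d · e = (-25)·(-19) + (-7)·25 + k·10 = 300 + 10k
Set equal to 0: 10k = -300, so k = -30.

-30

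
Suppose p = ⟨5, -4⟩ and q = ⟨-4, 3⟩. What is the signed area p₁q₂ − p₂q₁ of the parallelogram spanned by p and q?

5·3 - (-4)·(-4) = 15 - 16 = -1

-1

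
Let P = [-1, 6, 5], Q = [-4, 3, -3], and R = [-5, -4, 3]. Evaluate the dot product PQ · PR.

PQ = Q − P = (-3, -3, -8)
PR = R − P = (-4, -10, -2)
PQ · PR = (-3)·(-4) + (-3)·(-10) + (-8)·(-2) = 12 + 30 + 16 = 58

58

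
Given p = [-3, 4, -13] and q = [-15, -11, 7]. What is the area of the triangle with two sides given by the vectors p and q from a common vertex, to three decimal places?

i: 4·7 - (-13)·(-11) = 28 - 143 = -115
j: (-13)·(-15) - (-3)·7 = 195 - (-21) = 216
k: (-3)·(-11) - 4·(-15) = 33 - (-60) = 93
p × q = (-115, 216, 93)
|p × q| = √((-115)² + 216² + 93²) = √68530 ≈ 261.7824
area = ½ · 261.7824 ≈ 130.891

130.891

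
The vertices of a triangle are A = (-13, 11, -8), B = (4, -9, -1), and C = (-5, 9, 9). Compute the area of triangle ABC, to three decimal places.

210.024

AB = (17, -20, 7),  AC = (8, -2, 17)
i: (-20)·17 - 7·(-2) = -340 - (-14) = -326
j: 7·8 - 17·17 = 56 - 289 = -233
k: 17·(-2) - (-20)·8 = -34 - (-160) = 126
AB × AC = (-326, -233, 126)
|AB × AC| = √176441 ≈ 420.0488
area = ½ · 420.0488 ≈ 210.024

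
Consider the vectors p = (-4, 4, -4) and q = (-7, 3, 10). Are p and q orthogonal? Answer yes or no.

p · q = (-4)·(-7) + 4·3 + (-4)·10 = 28 + 12 - 40 = 0
Zero, so the vectors are orthogonal.

yes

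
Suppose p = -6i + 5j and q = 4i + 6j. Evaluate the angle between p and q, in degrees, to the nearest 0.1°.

p · q = (-6)·4 + 5·6 = -24 + 30 = 6
|p|² = 36 + 25 = 61,  |p| = √61 ≈ 7.810250
|q|² = 16 + 36 = 52,  |q| = √52 ≈ 7.211103
cos θ = 6 / (7.810250 · 7.211103) ≈ 0.10653
θ = arccos(0.10653) ≈ 83.9°

83.9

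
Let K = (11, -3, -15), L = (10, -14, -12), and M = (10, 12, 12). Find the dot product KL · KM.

KL = L − K = (-1, -11, 3)
KM = M − K = (-1, 15, 27)
KL · KM = (-1)·(-1) + (-11)·15 + 3·27 = 1 - 165 + 81 = -83

-83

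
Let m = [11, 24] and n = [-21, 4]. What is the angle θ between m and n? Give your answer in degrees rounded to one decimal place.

103.8

m · n = 11·(-21) + 24·4 = -231 + 96 = -135
|m|² = 121 + 576 = 697,  |m| = √697 ≈ 26.400758
|n|² = 441 + 16 = 457,  |n| = √457 ≈ 21.377558
cos θ = -135 / (26.400758 · 21.377558) ≈ -0.23920
θ = arccos(-0.23920) ≈ 103.8°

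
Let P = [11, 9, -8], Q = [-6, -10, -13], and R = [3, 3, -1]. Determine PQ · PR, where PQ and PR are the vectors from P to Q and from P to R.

215

PQ = Q − P = (-17, -19, -5)
PR = R − P = (-8, -6, 7)
PQ · PR = (-17)·(-8) + (-19)·(-6) + (-5)·7 = 136 + 114 - 35 = 215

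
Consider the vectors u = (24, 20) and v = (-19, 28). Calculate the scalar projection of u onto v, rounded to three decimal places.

3.073

u · v = 24·(-19) + 20·28 = -456 + 560 = 104
|v| = √(361 + 784) = √1145 ≈ 33.8378
comp_v u = 104 / √1145 ≈ 3.073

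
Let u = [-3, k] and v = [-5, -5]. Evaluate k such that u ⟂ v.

u · v = (-3)·(-5) + k·(-5) = 15 - 5k
Set equal to 0: -5k = -15, so k = 3.

3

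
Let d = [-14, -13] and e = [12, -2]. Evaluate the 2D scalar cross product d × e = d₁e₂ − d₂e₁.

184

(-14)·(-2) - (-13)·12 = 28 - (-156) = 184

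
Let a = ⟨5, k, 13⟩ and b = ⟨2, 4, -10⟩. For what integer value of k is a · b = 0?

30

a · b = 5·2 + k·4 + 13·(-10) = -120 + 4k
Set equal to 0: 4k = 120, so k = 30.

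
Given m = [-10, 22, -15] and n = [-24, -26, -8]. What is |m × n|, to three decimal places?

i: 22·(-8) - (-15)·(-26) = -176 - 390 = -566
j: (-15)·(-24) - (-10)·(-8) = 360 - 80 = 280
k: (-10)·(-26) - 22·(-24) = 260 - (-528) = 788
m × n = (-566, 280, 788)
|m × n| = √((-566)² + 280² + 788²) = √1019700 ≈ 1009.8020

1009.802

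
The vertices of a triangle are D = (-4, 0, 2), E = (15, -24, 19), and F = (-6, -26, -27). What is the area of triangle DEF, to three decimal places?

DE = (19, -24, 17),  DF = (-2, -26, -29)
i: (-24)·(-29) - 17·(-26) = 696 - (-442) = 1138
j: 17·(-2) - 19·(-29) = -34 - (-551) = 517
k: 19·(-26) - (-24)·(-2) = -494 - 48 = -542
DE × DF = (1138, 517, -542)
|DE × DF| = √1856097 ≈ 1362.3865
area = ½ · 1362.3865 ≈ 681.193

681.193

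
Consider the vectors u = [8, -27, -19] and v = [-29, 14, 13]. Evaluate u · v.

-857

u · v = 8·(-29) + (-27)·14 + (-19)·13 = -232 - 378 - 247 = -857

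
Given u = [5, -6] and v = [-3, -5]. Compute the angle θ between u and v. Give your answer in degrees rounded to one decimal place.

u · v = 5·(-3) + (-6)·(-5) = -15 + 30 = 15
|u|² = 25 + 36 = 61,  |u| = √61 ≈ 7.810250
|v|² = 9 + 25 = 34,  |v| = √34 ≈ 5.830952
cos θ = 15 / (7.810250 · 5.830952) ≈ 0.32937
θ = arccos(0.32937) ≈ 70.8°

70.8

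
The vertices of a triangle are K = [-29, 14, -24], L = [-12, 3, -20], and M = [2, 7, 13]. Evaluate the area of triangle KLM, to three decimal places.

KL = (17, -11, 4),  KM = (31, -7, 37)
i: (-11)·37 - 4·(-7) = -407 - (-28) = -379
j: 4·31 - 17·37 = 124 - 629 = -505
k: 17·(-7) - (-11)·31 = -119 - (-341) = 222
KL × KM = (-379, -505, 222)
|KL × KM| = √447950 ≈ 669.2907
area = ½ · 669.2907 ≈ 334.645

334.645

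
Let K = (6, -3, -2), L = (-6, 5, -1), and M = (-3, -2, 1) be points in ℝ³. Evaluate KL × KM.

(23, 27, 60)

KL = (-12, 8, 1)
KM = (-9, 1, 3)
i: 8·3 - 1·1 = 24 - 1 = 23
j: 1·(-9) - (-12)·3 = -9 - (-36) = 27
k: (-12)·1 - 8·(-9) = -12 - (-72) = 60
KL × KM = (23, 27, 60)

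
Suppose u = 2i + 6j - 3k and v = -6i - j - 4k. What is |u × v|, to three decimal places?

i: 6·(-4) - (-3)·(-1) = -24 - 3 = -27
j: (-3)·(-6) - 2·(-4) = 18 - (-8) = 26
k: 2·(-1) - 6·(-6) = -2 - (-36) = 34
u × v = (-27, 26, 34)
|u × v| = √((-27)² + 26² + 34²) = √2561 ≈ 50.6063

50.606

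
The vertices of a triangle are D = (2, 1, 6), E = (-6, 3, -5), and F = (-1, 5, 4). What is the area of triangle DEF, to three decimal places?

DE = (-8, 2, -11),  DF = (-3, 4, -2)
i: 2·(-2) - (-11)·4 = -4 - (-44) = 40
j: (-11)·(-3) - (-8)·(-2) = 33 - 16 = 17
k: (-8)·4 - 2·(-3) = -32 - (-6) = -26
DE × DF = (40, 17, -26)
|DE × DF| = √2565 ≈ 50.6458
area = ½ · 50.6458 ≈ 25.323

25.323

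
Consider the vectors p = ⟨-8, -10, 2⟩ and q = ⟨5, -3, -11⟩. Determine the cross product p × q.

(116, -78, 74)

i: (-10)·(-11) - 2·(-3) = 110 - (-6) = 116
j: 2·5 - (-8)·(-11) = 10 - 88 = -78
k: (-8)·(-3) - (-10)·5 = 24 - (-50) = 74
p × q = (116, -78, 74)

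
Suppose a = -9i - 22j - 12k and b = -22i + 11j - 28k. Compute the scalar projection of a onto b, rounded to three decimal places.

a · b = (-9)·(-22) + (-22)·11 + (-12)·(-28) = 198 - 242 + 336 = 292
|b| = √(484 + 121 + 784) = √1389 ≈ 37.2693
comp_b a = 292 / √1389 ≈ 7.835

7.835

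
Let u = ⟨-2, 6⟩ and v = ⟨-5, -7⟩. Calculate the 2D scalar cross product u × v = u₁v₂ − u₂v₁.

44

(-2)·(-7) - 6·(-5) = 14 - (-30) = 44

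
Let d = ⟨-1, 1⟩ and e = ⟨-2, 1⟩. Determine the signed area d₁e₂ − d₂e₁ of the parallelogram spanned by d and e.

1

(-1)·1 - 1·(-2) = -1 - (-2) = 1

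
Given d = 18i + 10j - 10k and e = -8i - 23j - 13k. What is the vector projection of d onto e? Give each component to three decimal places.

(2.562, 7.365, 4.163)

d · e = 18·(-8) + 10·(-23) + (-10)·(-13) = -144 - 230 + 130 = -244
|e|² = 64 + 529 + 169 = 762
proj_e d = (-244/762) · (-8, -23, -13) ≈ (2.562, 7.365, 4.163)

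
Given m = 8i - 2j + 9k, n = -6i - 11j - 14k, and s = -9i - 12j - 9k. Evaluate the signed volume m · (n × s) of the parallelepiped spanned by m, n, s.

n × s:
i: (-11)·(-9) - (-14)·(-12) = 99 - 168 = -69
j: (-14)·(-9) - (-6)·(-9) = 126 - 54 = 72
k: (-6)·(-12) - (-11)·(-9) = 72 - 99 = -27
n × s = (-69, 72, -27)
m · (n × s) = 8·(-69) + (-2)·72 + 9·(-27) = -552 - 144 - 243 = -939

-939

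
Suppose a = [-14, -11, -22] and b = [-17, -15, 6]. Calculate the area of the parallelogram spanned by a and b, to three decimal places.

605.895

i: (-11)·6 - (-22)·(-15) = -66 - 330 = -396
j: (-22)·(-17) - (-14)·6 = 374 - (-84) = 458
k: (-14)·(-15) - (-11)·(-17) = 210 - 187 = 23
a × b = (-396, 458, 23)
|a × b| = √((-396)² + 458² + 23²) = √367109 ≈ 605.8952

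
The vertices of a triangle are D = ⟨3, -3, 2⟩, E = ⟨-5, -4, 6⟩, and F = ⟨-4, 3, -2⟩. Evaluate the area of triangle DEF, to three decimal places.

41.908

DE = (-8, -1, 4),  DF = (-7, 6, -4)
i: (-1)·(-4) - 4·6 = 4 - 24 = -20
j: 4·(-7) - (-8)·(-4) = -28 - 32 = -60
k: (-8)·6 - (-1)·(-7) = -48 - 7 = -55
DE × DF = (-20, -60, -55)
|DE × DF| = √7025 ≈ 83.8153
area = ½ · 83.8153 ≈ 41.908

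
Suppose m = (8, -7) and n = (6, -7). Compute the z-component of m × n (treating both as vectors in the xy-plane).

-14

8·(-7) - (-7)·6 = -56 - (-42) = -14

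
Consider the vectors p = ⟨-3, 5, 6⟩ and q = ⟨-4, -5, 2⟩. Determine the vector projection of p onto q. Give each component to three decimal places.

p · q = (-3)·(-4) + 5·(-5) + 6·2 = 12 - 25 + 12 = -1
|q|² = 16 + 25 + 4 = 45
proj_q p = (-1/45) · (-4, -5, 2) ≈ (0.089, 0.111, -0.044)

(0.089, 0.111, -0.044)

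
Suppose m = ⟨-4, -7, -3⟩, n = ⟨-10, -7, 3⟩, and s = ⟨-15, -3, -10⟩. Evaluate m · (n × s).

924

n × s:
i: (-7)·(-10) - 3·(-3) = 70 - (-9) = 79
j: 3·(-15) - (-10)·(-10) = -45 - 100 = -145
k: (-10)·(-3) - (-7)·(-15) = 30 - 105 = -75
n × s = (79, -145, -75)
m · (n × s) = (-4)·79 + (-7)·(-145) + (-3)·(-75) = -316 + 1015 + 225 = 924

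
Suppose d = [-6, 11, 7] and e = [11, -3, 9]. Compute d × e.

(120, 131, -103)

i: 11·9 - 7·(-3) = 99 - (-21) = 120
j: 7·11 - (-6)·9 = 77 - (-54) = 131
k: (-6)·(-3) - 11·11 = 18 - 121 = -103
d × e = (120, 131, -103)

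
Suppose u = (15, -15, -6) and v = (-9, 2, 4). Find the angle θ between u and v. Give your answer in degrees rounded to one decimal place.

148.5

u · v = 15·(-9) + (-15)·2 + (-6)·4 = -135 - 30 - 24 = -189
|u|² = 225 + 225 + 36 = 486,  |u| = √486 ≈ 22.045408
|v|² = 81 + 4 + 16 = 101,  |v| = √101 ≈ 10.049876
cos θ = -189 / (22.045408 · 10.049876) ≈ -0.85307
θ = arccos(-0.85307) ≈ 148.5°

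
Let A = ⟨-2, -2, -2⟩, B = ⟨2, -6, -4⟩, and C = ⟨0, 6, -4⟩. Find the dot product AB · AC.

-20

AB = B − A = (4, -4, -2)
AC = C − A = (2, 8, -2)
AB · AC = 4·2 + (-4)·8 + (-2)·(-2) = 8 - 32 + 4 = -20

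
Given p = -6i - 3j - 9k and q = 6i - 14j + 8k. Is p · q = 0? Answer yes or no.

no

p · q = (-6)·6 + (-3)·(-14) + (-9)·8 = -36 + 42 - 72 = -66
Nonzero, so the vectors are not orthogonal.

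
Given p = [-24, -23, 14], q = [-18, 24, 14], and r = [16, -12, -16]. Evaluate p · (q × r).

q × r:
i: 24·(-16) - 14·(-12) = -384 - (-168) = -216
j: 14·16 - (-18)·(-16) = 224 - 288 = -64
k: (-18)·(-12) - 24·16 = 216 - 384 = -168
q × r = (-216, -64, -168)
p · (q × r) = (-24)·(-216) + (-23)·(-64) + 14·(-168) = 5184 + 1472 - 2352 = 4304

4304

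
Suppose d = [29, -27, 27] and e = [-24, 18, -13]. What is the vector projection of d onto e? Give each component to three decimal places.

d · e = 29·(-24) + (-27)·18 + 27·(-13) = -696 - 486 - 351 = -1533
|e|² = 576 + 324 + 169 = 1069
proj_e d = (-1533/1069) · (-24, 18, -13) ≈ (34.417, -25.813, 18.643)

(34.417, -25.813, 18.643)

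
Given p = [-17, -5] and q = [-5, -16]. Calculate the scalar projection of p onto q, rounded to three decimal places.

p · q = (-17)·(-5) + (-5)·(-16) = 85 + 80 = 165
|q| = √(25 + 256) = √281 ≈ 16.7631
comp_q p = 165 / √281 ≈ 9.843

9.843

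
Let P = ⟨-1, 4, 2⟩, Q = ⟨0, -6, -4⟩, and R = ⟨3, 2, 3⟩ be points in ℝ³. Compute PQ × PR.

PQ = (1, -10, -6)
PR = (4, -2, 1)
i: (-10)·1 - (-6)·(-2) = -10 - 12 = -22
j: (-6)·4 - 1·1 = -24 - 1 = -25
k: 1·(-2) - (-10)·4 = -2 - (-40) = 38
PQ × PR = (-22, -25, 38)

(-22, -25, 38)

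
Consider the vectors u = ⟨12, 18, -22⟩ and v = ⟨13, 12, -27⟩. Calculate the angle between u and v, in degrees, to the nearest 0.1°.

14.1

u · v = 12·13 + 18·12 + (-22)·(-27) = 156 + 216 + 594 = 966
|u|² = 144 + 324 + 484 = 952,  |u| = √952 ≈ 30.854497
|v|² = 169 + 144 + 729 = 1042,  |v| = √1042 ≈ 32.280025
cos θ = 966 / (30.854497 · 32.280025) ≈ 0.96990
θ = arccos(0.96990) ≈ 14.1°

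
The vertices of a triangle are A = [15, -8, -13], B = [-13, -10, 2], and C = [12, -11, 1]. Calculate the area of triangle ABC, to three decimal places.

AB = (-28, -2, 15),  AC = (-3, -3, 14)
i: (-2)·14 - 15·(-3) = -28 - (-45) = 17
j: 15·(-3) - (-28)·14 = -45 - (-392) = 347
k: (-28)·(-3) - (-2)·(-3) = 84 - 6 = 78
AB × AC = (17, 347, 78)
|AB × AC| = √126782 ≈ 356.0646
area = ½ · 356.0646 ≈ 178.032

178.032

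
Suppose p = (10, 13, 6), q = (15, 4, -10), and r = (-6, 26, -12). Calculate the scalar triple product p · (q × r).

q × r:
i: 4·(-12) - (-10)·26 = -48 - (-260) = 212
j: (-10)·(-6) - 15·(-12) = 60 - (-180) = 240
k: 15·26 - 4·(-6) = 390 - (-24) = 414
q × r = (212, 240, 414)
p · (q × r) = 10·212 + 13·240 + 6·414 = 2120 + 3120 + 2484 = 7724

7724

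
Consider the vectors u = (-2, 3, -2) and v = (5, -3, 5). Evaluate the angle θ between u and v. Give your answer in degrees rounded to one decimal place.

156.3

u · v = (-2)·5 + 3·(-3) + (-2)·5 = -10 - 9 - 10 = -29
|u|² = 4 + 9 + 4 = 17,  |u| = √17 ≈ 4.123106
|v|² = 25 + 9 + 25 = 59,  |v| = √59 ≈ 7.681146
cos θ = -29 / (4.123106 · 7.681146) ≈ -0.91569
θ = arccos(-0.91569) ≈ 156.3°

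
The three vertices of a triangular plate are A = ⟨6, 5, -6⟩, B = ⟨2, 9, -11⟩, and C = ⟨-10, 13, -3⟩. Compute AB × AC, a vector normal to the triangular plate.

AB = (-4, 4, -5)
AC = (-16, 8, 3)
i: 4·3 - (-5)·8 = 12 - (-40) = 52
j: (-5)·(-16) - (-4)·3 = 80 - (-12) = 92
k: (-4)·8 - 4·(-16) = -32 - (-64) = 32
AB × AC = (52, 92, 32)

(52, 92, 32)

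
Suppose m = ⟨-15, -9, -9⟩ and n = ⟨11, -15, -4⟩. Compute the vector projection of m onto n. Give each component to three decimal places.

(0.182, -0.249, -0.066)

m · n = (-15)·11 + (-9)·(-15) + (-9)·(-4) = -165 + 135 + 36 = 6
|n|² = 121 + 225 + 16 = 362
proj_n m = (6/362) · (11, -15, -4) ≈ (0.182, -0.249, -0.066)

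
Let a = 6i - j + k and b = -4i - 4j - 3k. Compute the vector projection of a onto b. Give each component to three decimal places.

a · b = 6·(-4) + (-1)·(-4) + 1·(-3) = -24 + 4 - 3 = -23
|b|² = 16 + 16 + 9 = 41
proj_b a = (-23/41) · (-4, -4, -3) ≈ (2.244, 2.244, 1.683)

(2.244, 2.244, 1.683)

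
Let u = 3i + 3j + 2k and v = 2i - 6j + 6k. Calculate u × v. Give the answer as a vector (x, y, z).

i: 3·6 - 2·(-6) = 18 - (-12) = 30
j: 2·2 - 3·6 = 4 - 18 = -14
k: 3·(-6) - 3·2 = -18 - 6 = -24
u × v = (30, -14, -24)

(30, -14, -24)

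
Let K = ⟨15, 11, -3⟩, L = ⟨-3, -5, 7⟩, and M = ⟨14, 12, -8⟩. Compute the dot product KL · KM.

-48

KL = L − K = (-18, -16, 10)
KM = M − K = (-1, 1, -5)
KL · KM = (-18)·(-1) + (-16)·1 + 10·(-5) = 18 - 16 - 50 = -48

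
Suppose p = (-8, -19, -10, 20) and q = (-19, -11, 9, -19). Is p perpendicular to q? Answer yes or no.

p · q = (-8)·(-19) + (-19)·(-11) + (-10)·9 + 20·(-19) = 152 + 209 - 90 - 380 = -109
Nonzero, so the vectors are not orthogonal.

no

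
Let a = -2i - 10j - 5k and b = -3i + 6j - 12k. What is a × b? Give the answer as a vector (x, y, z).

i: (-10)·(-12) - (-5)·6 = 120 - (-30) = 150
j: (-5)·(-3) - (-2)·(-12) = 15 - 24 = -9
k: (-2)·6 - (-10)·(-3) = -12 - 30 = -42
a × b = (150, -9, -42)

(150, -9, -42)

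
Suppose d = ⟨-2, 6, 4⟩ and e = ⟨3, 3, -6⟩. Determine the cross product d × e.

(-48, 0, -24)

i: 6·(-6) - 4·3 = -36 - 12 = -48
j: 4·3 - (-2)·(-6) = 12 - 12 = 0
k: (-2)·3 - 6·3 = -6 - 18 = -24
d × e = (-48, 0, -24)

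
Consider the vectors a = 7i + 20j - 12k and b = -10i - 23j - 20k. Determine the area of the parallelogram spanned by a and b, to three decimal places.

725.325

i: 20·(-20) - (-12)·(-23) = -400 - 276 = -676
j: (-12)·(-10) - 7·(-20) = 120 - (-140) = 260
k: 7·(-23) - 20·(-10) = -161 - (-200) = 39
a × b = (-676, 260, 39)
|a × b| = √((-676)² + 260² + 39²) = √526097 ≈ 725.3254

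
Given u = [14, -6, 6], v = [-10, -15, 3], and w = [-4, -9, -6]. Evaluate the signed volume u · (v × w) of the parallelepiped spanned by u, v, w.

v × w:
i: (-15)·(-6) - 3·(-9) = 90 - (-27) = 117
j: 3·(-4) - (-10)·(-6) = -12 - 60 = -72
k: (-10)·(-9) - (-15)·(-4) = 90 - 60 = 30
v × w = (117, -72, 30)
u · (v × w) = 14·117 + (-6)·(-72) + 6·30 = 1638 + 432 + 180 = 2250

2250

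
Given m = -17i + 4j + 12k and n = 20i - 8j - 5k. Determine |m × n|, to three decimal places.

i: 4·(-5) - 12·(-8) = -20 - (-96) = 76
j: 12·20 - (-17)·(-5) = 240 - 85 = 155
k: (-17)·(-8) - 4·20 = 136 - 80 = 56
m × n = (76, 155, 56)
|m × n| = √(76² + 155² + 56²) = √32937 ≈ 181.4855

181.486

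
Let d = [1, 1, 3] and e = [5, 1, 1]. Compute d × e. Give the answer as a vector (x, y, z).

i: 1·1 - 3·1 = 1 - 3 = -2
j: 3·5 - 1·1 = 15 - 1 = 14
k: 1·1 - 1·5 = 1 - 5 = -4
d × e = (-2, 14, -4)

(-2, 14, -4)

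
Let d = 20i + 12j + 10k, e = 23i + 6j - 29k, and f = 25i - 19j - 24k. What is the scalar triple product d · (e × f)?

e × f:
i: 6·(-24) - (-29)·(-19) = -144 - 551 = -695
j: (-29)·25 - 23·(-24) = -725 - (-552) = -173
k: 23·(-19) - 6·25 = -437 - 150 = -587
e × f = (-695, -173, -587)
d · (e × f) = 20·(-695) + 12·(-173) + 10·(-587) = -13900 - 2076 - 5870 = -21846

-21846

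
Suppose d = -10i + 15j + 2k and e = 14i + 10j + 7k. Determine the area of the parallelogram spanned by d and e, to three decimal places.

336.049

i: 15·7 - 2·10 = 105 - 20 = 85
j: 2·14 - (-10)·7 = 28 - (-70) = 98
k: (-10)·10 - 15·14 = -100 - 210 = -310
d × e = (85, 98, -310)
|d × e| = √(85² + 98² + (-310)²) = √112929 ≈ 336.0491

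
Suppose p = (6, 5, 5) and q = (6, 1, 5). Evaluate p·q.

p · q = 6·6 + 5·1 + 5·5 = 36 + 5 + 25 = 66

66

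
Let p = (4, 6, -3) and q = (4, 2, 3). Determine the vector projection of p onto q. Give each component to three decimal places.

p · q = 4·4 + 6·2 + (-3)·3 = 16 + 12 - 9 = 19
|q|² = 16 + 4 + 9 = 29
proj_q p = (19/29) · (4, 2, 3) ≈ (2.621, 1.310, 1.966)

(2.621, 1.310, 1.966)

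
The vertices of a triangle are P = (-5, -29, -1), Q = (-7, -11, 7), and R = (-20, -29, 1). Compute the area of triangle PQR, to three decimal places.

148.030

PQ = (-2, 18, 8),  PR = (-15, 0, 2)
i: 18·2 - 8·0 = 36 - 0 = 36
j: 8·(-15) - (-2)·2 = -120 - (-4) = -116
k: (-2)·0 - 18·(-15) = 0 - (-270) = 270
PQ × PR = (36, -116, 270)
|PQ × PR| = √87652 ≈ 296.0608
area = ½ · 296.0608 ≈ 148.030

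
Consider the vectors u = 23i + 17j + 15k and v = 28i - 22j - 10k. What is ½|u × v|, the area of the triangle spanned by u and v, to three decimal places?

i: 17·(-10) - 15·(-22) = -170 - (-330) = 160
j: 15·28 - 23·(-10) = 420 - (-230) = 650
k: 23·(-22) - 17·28 = -506 - 476 = -982
u × v = (160, 650, -982)
|u × v| = √(160² + 650² + (-982)²) = √1412424 ≈ 1188.4545
area = ½ · 1188.4545 ≈ 594.227

594.227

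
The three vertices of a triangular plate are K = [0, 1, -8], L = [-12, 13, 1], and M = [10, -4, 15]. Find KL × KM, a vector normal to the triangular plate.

(321, 366, -60)

KL = (-12, 12, 9)
KM = (10, -5, 23)
i: 12·23 - 9·(-5) = 276 - (-45) = 321
j: 9·10 - (-12)·23 = 90 - (-276) = 366
k: (-12)·(-5) - 12·10 = 60 - 120 = -60
KL × KM = (321, 366, -60)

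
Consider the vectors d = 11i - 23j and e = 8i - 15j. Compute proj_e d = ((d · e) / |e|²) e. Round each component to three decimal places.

d · e = 11·8 + (-23)·(-15) = 88 + 345 = 433
|e|² = 64 + 225 = 289
proj_e d = (433/289) · (8, -15) ≈ (11.986, -22.474)

(11.986, -22.474)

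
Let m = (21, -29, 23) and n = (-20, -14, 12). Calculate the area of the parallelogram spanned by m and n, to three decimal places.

1127.606

i: (-29)·12 - 23·(-14) = -348 - (-322) = -26
j: 23·(-20) - 21·12 = -460 - 252 = -712
k: 21·(-14) - (-29)·(-20) = -294 - 580 = -874
m × n = (-26, -712, -874)
|m × n| = √((-26)² + (-712)² + (-874)²) = √1271496 ≈ 1127.6063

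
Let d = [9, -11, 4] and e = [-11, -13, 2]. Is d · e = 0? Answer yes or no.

no

d · e = 9·(-11) + (-11)·(-13) + 4·2 = -99 + 143 + 8 = 52
Nonzero, so the vectors are not orthogonal.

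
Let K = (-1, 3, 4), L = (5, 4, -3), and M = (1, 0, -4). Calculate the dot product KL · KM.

65

KL = L − K = (6, 1, -7)
KM = M − K = (2, -3, -8)
KL · KM = 6·2 + 1·(-3) + (-7)·(-8) = 12 - 3 + 56 = 65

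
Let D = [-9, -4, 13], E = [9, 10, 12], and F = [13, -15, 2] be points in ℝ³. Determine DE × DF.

DE = (18, 14, -1)
DF = (22, -11, -11)
i: 14·(-11) - (-1)·(-11) = -154 - 11 = -165
j: (-1)·22 - 18·(-11) = -22 - (-198) = 176
k: 18·(-11) - 14·22 = -198 - 308 = -506
DE × DF = (-165, 176, -506)

(-165, 176, -506)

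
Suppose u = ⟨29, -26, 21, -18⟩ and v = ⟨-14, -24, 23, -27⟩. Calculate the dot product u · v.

u · v = 29·(-14) + (-26)·(-24) + 21·23 + (-18)·(-27) = -406 + 624 + 483 + 486 = 1187

1187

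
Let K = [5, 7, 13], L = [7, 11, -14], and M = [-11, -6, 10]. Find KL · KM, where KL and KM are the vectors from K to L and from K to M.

KL = L − K = (2, 4, -27)
KM = M − K = (-16, -13, -3)
KL · KM = 2·(-16) + 4·(-13) + (-27)·(-3) = -32 - 52 + 81 = -3

-3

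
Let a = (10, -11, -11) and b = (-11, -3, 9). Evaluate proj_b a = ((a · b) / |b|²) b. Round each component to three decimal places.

(9.175, 2.502, -7.507)

a · b = 10·(-11) + (-11)·(-3) + (-11)·9 = -110 + 33 - 99 = -176
|b|² = 121 + 9 + 81 = 211
proj_b a = (-176/211) · (-11, -3, 9) ≈ (9.175, 2.502, -7.507)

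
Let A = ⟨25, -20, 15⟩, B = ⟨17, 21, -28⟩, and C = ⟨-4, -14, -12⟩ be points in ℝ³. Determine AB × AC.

AB = (-8, 41, -43)
AC = (-29, 6, -27)
i: 41·(-27) - (-43)·6 = -1107 - (-258) = -849
j: (-43)·(-29) - (-8)·(-27) = 1247 - 216 = 1031
k: (-8)·6 - 41·(-29) = -48 - (-1189) = 1141
AB × AC = (-849, 1031, 1141)

(-849, 1031, 1141)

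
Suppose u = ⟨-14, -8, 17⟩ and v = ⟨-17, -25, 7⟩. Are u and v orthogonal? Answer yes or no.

u · v = (-14)·(-17) + (-8)·(-25) + 17·7 = 238 + 200 + 119 = 557
Nonzero, so the vectors are not orthogonal.

no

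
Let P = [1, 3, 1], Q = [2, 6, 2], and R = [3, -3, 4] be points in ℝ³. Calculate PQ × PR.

PQ = (1, 3, 1)
PR = (2, -6, 3)
i: 3·3 - 1·(-6) = 9 - (-6) = 15
j: 1·2 - 1·3 = 2 - 3 = -1
k: 1·(-6) - 3·2 = -6 - 6 = -12
PQ × PR = (15, -1, -12)

(15, -1, -12)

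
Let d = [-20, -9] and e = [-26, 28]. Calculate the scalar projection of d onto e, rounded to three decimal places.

d · e = (-20)·(-26) + (-9)·28 = 520 - 252 = 268
|e| = √(676 + 784) = √1460 ≈ 38.2099
comp_e d = 268 / √1460 ≈ 7.014

7.014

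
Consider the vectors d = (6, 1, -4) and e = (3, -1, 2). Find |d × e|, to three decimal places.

25.710

i: 1·2 - (-4)·(-1) = 2 - 4 = -2
j: (-4)·3 - 6·2 = -12 - 12 = -24
k: 6·(-1) - 1·3 = -6 - 3 = -9
d × e = (-2, -24, -9)
|d × e| = √((-2)² + (-24)² + (-9)²) = √661 ≈ 25.7099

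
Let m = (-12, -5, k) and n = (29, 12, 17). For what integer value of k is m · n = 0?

m · n = (-12)·29 + (-5)·12 + k·17 = -408 + 17k
Set equal to 0: 17k = 408, so k = 24.

24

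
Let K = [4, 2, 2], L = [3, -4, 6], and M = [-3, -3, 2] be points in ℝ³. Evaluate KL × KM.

KL = (-1, -6, 4)
KM = (-7, -5, 0)
i: (-6)·0 - 4·(-5) = 0 - (-20) = 20
j: 4·(-7) - (-1)·0 = -28 - 0 = -28
k: (-1)·(-5) - (-6)·(-7) = 5 - 42 = -37
KL × KM = (20, -28, -37)

(20, -28, -37)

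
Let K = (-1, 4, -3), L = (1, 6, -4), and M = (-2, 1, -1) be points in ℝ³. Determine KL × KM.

(1, -3, -4)

KL = (2, 2, -1)
KM = (-1, -3, 2)
i: 2·2 - (-1)·(-3) = 4 - 3 = 1
j: (-1)·(-1) - 2·2 = 1 - 4 = -3
k: 2·(-3) - 2·(-1) = -6 - (-2) = -4
KL × KM = (1, -3, -4)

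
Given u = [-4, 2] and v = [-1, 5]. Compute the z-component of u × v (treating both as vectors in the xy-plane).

(-4)·5 - 2·(-1) = -20 - (-2) = -18

-18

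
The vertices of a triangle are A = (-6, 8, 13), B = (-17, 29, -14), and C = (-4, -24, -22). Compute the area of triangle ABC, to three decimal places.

843.449

AB = (-11, 21, -27),  AC = (2, -32, -35)
i: 21·(-35) - (-27)·(-32) = -735 - 864 = -1599
j: (-27)·2 - (-11)·(-35) = -54 - 385 = -439
k: (-11)·(-32) - 21·2 = 352 - 42 = 310
AB × AC = (-1599, -439, 310)
|AB × AC| = √2845622 ≈ 1686.8972
area = ½ · 1686.8972 ≈ 843.449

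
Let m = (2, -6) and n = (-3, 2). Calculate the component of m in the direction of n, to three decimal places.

m · n = 2·(-3) + (-6)·2 = -6 - 12 = -18
|n| = √(9 + 4) = √13 ≈ 3.6056
comp_n m = -18 / √13 ≈ -4.992

-4.992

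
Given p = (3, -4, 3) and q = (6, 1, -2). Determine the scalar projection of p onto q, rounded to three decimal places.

1.249

p · q = 3·6 + (-4)·1 + 3·(-2) = 18 - 4 - 6 = 8
|q| = √(36 + 1 + 4) = √41 ≈ 6.4031
comp_q p = 8 / √41 ≈ 1.249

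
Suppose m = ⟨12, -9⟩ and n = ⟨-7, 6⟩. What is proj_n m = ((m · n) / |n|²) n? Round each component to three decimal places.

m · n = 12·(-7) + (-9)·6 = -84 - 54 = -138
|n|² = 49 + 36 = 85
proj_n m = (-138/85) · (-7, 6) ≈ (11.365, -9.741)

(11.365, -9.741)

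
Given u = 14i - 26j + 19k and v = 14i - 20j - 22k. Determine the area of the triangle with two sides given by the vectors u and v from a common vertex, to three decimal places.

557.413

i: (-26)·(-22) - 19·(-20) = 572 - (-380) = 952
j: 19·14 - 14·(-22) = 266 - (-308) = 574
k: 14·(-20) - (-26)·14 = -280 - (-364) = 84
u × v = (952, 574, 84)
|u × v| = √(952² + 574² + 84²) = √1242836 ≈ 1114.8255
area = ½ · 1114.8255 ≈ 557.413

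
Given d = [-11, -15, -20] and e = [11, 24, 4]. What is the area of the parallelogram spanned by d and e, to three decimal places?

i: (-15)·4 - (-20)·24 = -60 - (-480) = 420
j: (-20)·11 - (-11)·4 = -220 - (-44) = -176
k: (-11)·24 - (-15)·11 = -264 - (-165) = -99
d × e = (420, -176, -99)
|d × e| = √(420² + (-176)² + (-99)²) = √217177 ≈ 466.0225

466.023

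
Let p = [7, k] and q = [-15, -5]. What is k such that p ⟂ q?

p · q = 7·(-15) + k·(-5) = -105 - 5k
Set equal to 0: -5k = 105, so k = -21.

-21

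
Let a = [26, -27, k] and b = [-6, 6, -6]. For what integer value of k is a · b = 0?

a · b = 26·(-6) + (-27)·6 + k·(-6) = -318 - 6k
Set equal to 0: -6k = 318, so k = -53.

-53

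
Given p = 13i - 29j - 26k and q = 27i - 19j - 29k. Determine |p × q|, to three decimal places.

716.471

i: (-29)·(-29) - (-26)·(-19) = 841 - 494 = 347
j: (-26)·27 - 13·(-29) = -702 - (-377) = -325
k: 13·(-19) - (-29)·27 = -247 - (-783) = 536
p × q = (347, -325, 536)
|p × q| = √(347² + (-325)² + 536²) = √513330 ≈ 716.4705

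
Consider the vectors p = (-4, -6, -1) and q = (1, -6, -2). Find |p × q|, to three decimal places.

i: (-6)·(-2) - (-1)·(-6) = 12 - 6 = 6
j: (-1)·1 - (-4)·(-2) = -1 - 8 = -9
k: (-4)·(-6) - (-6)·1 = 24 - (-6) = 30
p × q = (6, -9, 30)
|p × q| = √(6² + (-9)² + 30²) = √1017 ≈ 31.8904

31.890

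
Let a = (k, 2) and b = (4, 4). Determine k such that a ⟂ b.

-2

a · b = k·4 + 2·4 = 8 + 4k
Set equal to 0: 4k = -8, so k = -2.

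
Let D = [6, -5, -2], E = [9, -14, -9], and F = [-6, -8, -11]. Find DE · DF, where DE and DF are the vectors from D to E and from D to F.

54

DE = E − D = (3, -9, -7)
DF = F − D = (-12, -3, -9)
DE · DF = 3·(-12) + (-9)·(-3) + (-7)·(-9) = -36 + 27 + 63 = 54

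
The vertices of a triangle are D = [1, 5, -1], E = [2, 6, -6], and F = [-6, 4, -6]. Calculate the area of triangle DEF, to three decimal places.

DE = (1, 1, -5),  DF = (-7, -1, -5)
i: 1·(-5) - (-5)·(-1) = -5 - 5 = -10
j: (-5)·(-7) - 1·(-5) = 35 - (-5) = 40
k: 1·(-1) - 1·(-7) = -1 - (-7) = 6
DE × DF = (-10, 40, 6)
|DE × DF| = √1736 ≈ 41.6653
area = ½ · 41.6653 ≈ 20.833

20.833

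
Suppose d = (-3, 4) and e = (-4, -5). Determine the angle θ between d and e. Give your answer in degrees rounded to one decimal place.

104.5

d · e = (-3)·(-4) + 4·(-5) = 12 - 20 = -8
|d|² = 9 + 16 = 25,  |d| = √25 ≈ 5.000000
|e|² = 16 + 25 = 41,  |e| = √41 ≈ 6.403124
cos θ = -8 / (5.000000 · 6.403124) ≈ -0.24988
θ = arccos(-0.24988) ≈ 104.5°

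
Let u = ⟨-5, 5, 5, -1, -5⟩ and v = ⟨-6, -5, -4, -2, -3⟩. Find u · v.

2

u · v = (-5)·(-6) + 5·(-5) + 5·(-4) + (-1)·(-2) + (-5)·(-3) = 30 - 25 - 20 + 2 + 15 = 2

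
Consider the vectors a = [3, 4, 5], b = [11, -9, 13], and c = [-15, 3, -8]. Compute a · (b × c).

b × c:
i: (-9)·(-8) - 13·3 = 72 - 39 = 33
j: 13·(-15) - 11·(-8) = -195 - (-88) = -107
k: 11·3 - (-9)·(-15) = 33 - 135 = -102
b × c = (33, -107, -102)
a · (b × c) = 3·33 + 4·(-107) + 5·(-102) = 99 - 428 - 510 = -839

-839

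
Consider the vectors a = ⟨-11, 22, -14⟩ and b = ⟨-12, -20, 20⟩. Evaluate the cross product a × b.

(160, 388, 484)

i: 22·20 - (-14)·(-20) = 440 - 280 = 160
j: (-14)·(-12) - (-11)·20 = 168 - (-220) = 388
k: (-11)·(-20) - 22·(-12) = 220 - (-264) = 484
a × b = (160, 388, 484)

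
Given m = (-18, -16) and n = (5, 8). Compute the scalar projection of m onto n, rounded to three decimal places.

m · n = (-18)·5 + (-16)·8 = -90 - 128 = -218
|n| = √(25 + 64) = √89 ≈ 9.4340
comp_n m = -218 / √89 ≈ -23.108

-23.108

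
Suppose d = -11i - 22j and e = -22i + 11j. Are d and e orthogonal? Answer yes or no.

yes

d · e = (-11)·(-22) + (-22)·11 = 242 - 242 = 0
Zero, so the vectors are orthogonal.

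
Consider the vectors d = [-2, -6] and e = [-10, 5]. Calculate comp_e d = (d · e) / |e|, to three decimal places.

-0.894

d · e = (-2)·(-10) + (-6)·5 = 20 - 30 = -10
|e| = √(100 + 25) = √125 ≈ 11.1803
comp_e d = -10 / √125 ≈ -0.894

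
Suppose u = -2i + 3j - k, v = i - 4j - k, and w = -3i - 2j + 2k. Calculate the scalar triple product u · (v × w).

v × w:
i: (-4)·2 - (-1)·(-2) = -8 - 2 = -10
j: (-1)·(-3) - 1·2 = 3 - 2 = 1
k: 1·(-2) - (-4)·(-3) = -2 - 12 = -14
v × w = (-10, 1, -14)
u · (v × w) = (-2)·(-10) + 3·1 + (-1)·(-14) = 20 + 3 + 14 = 37

37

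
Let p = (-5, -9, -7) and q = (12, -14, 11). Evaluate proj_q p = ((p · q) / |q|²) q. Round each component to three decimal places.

(-0.286, 0.334, -0.262)

p · q = (-5)·12 + (-9)·(-14) + (-7)·11 = -60 + 126 - 77 = -11
|q|² = 144 + 196 + 121 = 461
proj_q p = (-11/461) · (12, -14, 11) ≈ (-0.286, 0.334, -0.262)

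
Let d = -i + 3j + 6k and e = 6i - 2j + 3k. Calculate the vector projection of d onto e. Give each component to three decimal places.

d · e = (-1)·6 + 3·(-2) + 6·3 = -6 - 6 + 18 = 6
|e|² = 36 + 4 + 9 = 49
proj_e d = (6/49) · (6, -2, 3) ≈ (0.735, -0.245, 0.367)

(0.735, -0.245, 0.367)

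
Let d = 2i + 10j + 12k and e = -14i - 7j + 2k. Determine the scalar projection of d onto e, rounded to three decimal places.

d · e = 2·(-14) + 10·(-7) + 12·2 = -28 - 70 + 24 = -74
|e| = √(196 + 49 + 4) = √249 ≈ 15.7797
comp_e d = -74 / √249 ≈ -4.690

-4.690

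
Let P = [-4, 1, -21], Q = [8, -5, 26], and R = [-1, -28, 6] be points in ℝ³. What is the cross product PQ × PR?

(1201, -183, -330)

PQ = (12, -6, 47)
PR = (3, -29, 27)
i: (-6)·27 - 47·(-29) = -162 - (-1363) = 1201
j: 47·3 - 12·27 = 141 - 324 = -183
k: 12·(-29) - (-6)·3 = -348 - (-18) = -330
PQ × PR = (1201, -183, -330)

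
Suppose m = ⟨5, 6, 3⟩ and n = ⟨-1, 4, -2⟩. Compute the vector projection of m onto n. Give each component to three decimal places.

(-0.619, 2.476, -1.238)

m · n = 5·(-1) + 6·4 + 3·(-2) = -5 + 24 - 6 = 13
|n|² = 1 + 16 + 4 = 21
proj_n m = (13/21) · (-1, 4, -2) ≈ (-0.619, 2.476, -1.238)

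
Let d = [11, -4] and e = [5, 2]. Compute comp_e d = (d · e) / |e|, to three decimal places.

8.728

d · e = 11·5 + (-4)·2 = 55 - 8 = 47
|e| = √(25 + 4) = √29 ≈ 5.3852
comp_e d = 47 / √29 ≈ 8.728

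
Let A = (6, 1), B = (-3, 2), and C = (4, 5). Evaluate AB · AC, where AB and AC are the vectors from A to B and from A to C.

AB = B − A = (-9, 1)
AC = C − A = (-2, 4)
AB · AC = (-9)·(-2) + 1·4 = 18 + 4 = 22

22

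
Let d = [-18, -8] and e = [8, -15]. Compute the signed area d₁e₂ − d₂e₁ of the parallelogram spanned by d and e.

334

(-18)·(-15) - (-8)·8 = 270 - (-64) = 334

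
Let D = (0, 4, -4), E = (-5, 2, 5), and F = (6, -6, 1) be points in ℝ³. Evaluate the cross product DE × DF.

DE = (-5, -2, 9)
DF = (6, -10, 5)
i: (-2)·5 - 9·(-10) = -10 - (-90) = 80
j: 9·6 - (-5)·5 = 54 - (-25) = 79
k: (-5)·(-10) - (-2)·6 = 50 - (-12) = 62
DE × DF = (80, 79, 62)

(80, 79, 62)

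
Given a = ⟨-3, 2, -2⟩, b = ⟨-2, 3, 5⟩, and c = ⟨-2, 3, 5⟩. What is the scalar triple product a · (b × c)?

0

b × c:
i: 3·5 - 5·3 = 15 - 15 = 0
j: 5·(-2) - (-2)·5 = -10 - (-10) = 0
k: (-2)·3 - 3·(-2) = -6 - (-6) = 0
b × c = (0, 0, 0)
a · (b × c) = (-3)·0 + 2·0 + (-2)·0 = 0 + 0 + 0 = 0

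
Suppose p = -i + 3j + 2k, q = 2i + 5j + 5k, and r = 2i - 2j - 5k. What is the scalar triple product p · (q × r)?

47

q × r:
i: 5·(-5) - 5·(-2) = -25 - (-10) = -15
j: 5·2 - 2·(-5) = 10 - (-10) = 20
k: 2·(-2) - 5·2 = -4 - 10 = -14
q × r = (-15, 20, -14)
p · (q × r) = (-1)·(-15) + 3·20 + 2·(-14) = 15 + 60 - 28 = 47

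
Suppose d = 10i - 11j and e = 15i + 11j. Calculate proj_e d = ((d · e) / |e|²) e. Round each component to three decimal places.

(1.257, 0.922)

d · e = 10·15 + (-11)·11 = 150 - 121 = 29
|e|² = 225 + 121 = 346
proj_e d = (29/346) · (15, 11) ≈ (1.257, 0.922)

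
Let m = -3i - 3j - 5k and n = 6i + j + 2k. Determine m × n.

(-1, -24, 15)

i: (-3)·2 - (-5)·1 = -6 - (-5) = -1
j: (-5)·6 - (-3)·2 = -30 - (-6) = -24
k: (-3)·1 - (-3)·6 = -3 - (-18) = 15
m × n = (-1, -24, 15)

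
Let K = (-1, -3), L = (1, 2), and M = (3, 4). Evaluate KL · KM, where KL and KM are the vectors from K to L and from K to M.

43

KL = L − K = (2, 5)
KM = M − K = (4, 7)
KL · KM = 2·4 + 5·7 = 8 + 35 = 43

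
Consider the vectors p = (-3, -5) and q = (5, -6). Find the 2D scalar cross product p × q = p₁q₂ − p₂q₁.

(-3)·(-6) - (-5)·5 = 18 - (-25) = 43

43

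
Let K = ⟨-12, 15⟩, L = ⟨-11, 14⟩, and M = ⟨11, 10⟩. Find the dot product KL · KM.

KL = L − K = (1, -1)
KM = M − K = (23, -5)
KL · KM = 1·23 + (-1)·(-5) = 23 + 5 = 28

28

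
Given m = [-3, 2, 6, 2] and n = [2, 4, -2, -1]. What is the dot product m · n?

m · n = (-3)·2 + 2·4 + 6·(-2) + 2·(-1) = -6 + 8 - 12 - 2 = -12

-12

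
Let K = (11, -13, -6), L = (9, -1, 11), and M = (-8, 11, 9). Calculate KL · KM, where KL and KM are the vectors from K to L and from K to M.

KL = L − K = (-2, 12, 17)
KM = M − K = (-19, 24, 15)
KL · KM = (-2)·(-19) + 12·24 + 17·15 = 38 + 288 + 255 = 581

581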